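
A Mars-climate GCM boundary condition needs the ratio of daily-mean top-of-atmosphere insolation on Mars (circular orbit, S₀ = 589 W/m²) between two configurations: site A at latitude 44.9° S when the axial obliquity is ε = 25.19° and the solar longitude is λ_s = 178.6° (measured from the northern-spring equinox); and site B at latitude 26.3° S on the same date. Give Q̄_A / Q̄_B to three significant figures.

Q̄_A / Q̄_B ≈ 0.784

— Configuration A (φ=-44.9°):
Solar declination: sin δ = sin ε · sin λ_s = sin 25.19° × sin 178.6° = 0.01040, so δ = +0.596°.
cos H₀ = −tan(-44.9°) tan(+0.596°) = 0.0104, H₀ = 1.5604 rad.
Bracket: H₀ sin φ sin δ + cos φ cos δ sin H₀ = 1.5604×-0.70587×0.01040 + 0.70834×0.99995×0.99995 = -0.011455 + 0.708269 = 0.696814.
Q̄ = (S₀/π) × [bracket] = (589/π) × 0.696814 = 130.64 W/m².
— Configuration B (φ=-26.3°):
cos H₀ = −tan(-26.3°) tan(+0.596°) = 0.0051, H₀ = 1.5657 rad.
Bracket: H₀ sin φ sin δ + cos φ cos δ sin H₀ = 1.5657×-0.44307×0.01040 + 0.89649×0.99995×0.99999 = -0.007215 + 0.896436 = 0.889221.
Q̄ = (S₀/π) × [bracket] = (589/π) × 0.889221 = 166.72 W/m².
Ratio Q̄_A / Q̄_B = 130.64 / 166.72 = 0.7836.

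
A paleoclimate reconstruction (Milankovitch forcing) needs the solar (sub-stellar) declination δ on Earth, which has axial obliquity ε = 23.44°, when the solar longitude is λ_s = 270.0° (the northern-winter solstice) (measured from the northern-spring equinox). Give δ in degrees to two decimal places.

δ = -23.44°

sin δ = sin ε · sin λ_s = sin 23.44° × sin 270.0° = -0.397789.
δ = arcsin(-0.397789) = -23.44°.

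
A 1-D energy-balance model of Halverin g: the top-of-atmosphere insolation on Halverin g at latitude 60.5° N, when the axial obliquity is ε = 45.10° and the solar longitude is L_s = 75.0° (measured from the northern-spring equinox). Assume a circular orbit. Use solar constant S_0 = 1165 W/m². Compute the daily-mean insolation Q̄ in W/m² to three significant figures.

Q̄ ≈ 694 W/m²

Solar declination: sin δ = sin ε · sin L_s = sin 45.10° × sin 75.0° = 0.68420, so δ = +43.173°.
cos h₀ = −tan(+60.5°) tan(+43.173°) = -1.6582 ≤ −1 ⇒ polar day, h₀ = π.
Bracket: h₀ sin ϕ sin δ + cos ϕ cos δ sin h₀ = 3.1416×0.87036×0.68420 + 0.49242×0.72929×0.00000 = 1.870824 + 0.000000 = 1.870824.
Q̄ = (S_0/π) × [bracket] = (1165/π) × 1.870824 = 693.8 W/m².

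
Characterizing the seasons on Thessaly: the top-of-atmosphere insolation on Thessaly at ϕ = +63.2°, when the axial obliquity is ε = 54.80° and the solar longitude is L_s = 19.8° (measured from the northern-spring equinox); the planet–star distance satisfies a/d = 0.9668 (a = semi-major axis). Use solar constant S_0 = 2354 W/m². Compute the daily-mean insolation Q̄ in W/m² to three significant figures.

Solar declination: sin δ = sin ε · sin L_s = sin 54.80° × sin 19.8° = 0.27680, so δ = +16.069°.
cos h₀ = −tan(+63.2°) tan(+16.069°) = -0.5702, h₀ = 2.1776 rad.
Bracket: h₀ sin ϕ sin δ + cos ϕ cos δ sin h₀ = 2.1776×0.89259×0.27680 + 0.45088×0.96093×0.82147 = 0.538017 + 0.355913 = 0.893930.
Inverse-square distance factor (a/d)² = 0.9668² = 0.934702.
Q̄ = (S_0/π) × 0.934702 × [bracket] = (2354/π) × 0.934702 × 0.893930 = 626.1 W/m².

Q̄ ≈ 626 W/m²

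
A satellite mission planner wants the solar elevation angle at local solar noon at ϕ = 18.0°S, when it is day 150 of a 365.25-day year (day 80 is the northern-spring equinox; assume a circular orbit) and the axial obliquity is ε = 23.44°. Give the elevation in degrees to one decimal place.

50.2°

Solar longitude: L_s = 360° × (150 − 80)/365.25 = 68.994°.
sin δ = sin 23.44° × sin 68.994° = 0.37135, so δ = +21.799°.
At local noon the hour angle is zero, so the zenith angle equals |ϕ − δ| = |-18.0° − (+21.799°)| = 39.799°.
Elevation = 90° − 39.799° = 50.2°.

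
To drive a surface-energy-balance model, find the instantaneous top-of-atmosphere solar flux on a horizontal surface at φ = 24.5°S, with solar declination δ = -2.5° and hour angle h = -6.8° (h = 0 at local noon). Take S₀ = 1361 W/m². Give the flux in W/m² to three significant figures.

1.25e+03 W/m²

cos θ_z = sin φ sin δ + cos φ cos δ cos h = 0.018089 + 0.902700 = 0.920789.
Flux = S₀ · cos θ_z = 1361 × 0.920789 = 1253 W/m².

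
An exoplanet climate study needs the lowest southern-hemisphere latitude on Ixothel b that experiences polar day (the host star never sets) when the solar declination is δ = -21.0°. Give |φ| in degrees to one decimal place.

Polar day requires cos H₀ = −tan φ tan δ ≤ −1, i.e. tan φ tan δ ≥ 1.
The boundary is |tan φ| · |tan δ| = 1, so |φ| = 90° − |δ| = 90° − 21.0° = 69.0° in the southern hemisphere.

|φ| = 69.0°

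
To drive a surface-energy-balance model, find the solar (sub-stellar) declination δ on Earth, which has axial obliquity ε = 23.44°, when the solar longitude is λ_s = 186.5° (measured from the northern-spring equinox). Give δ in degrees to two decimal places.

δ = -2.58°

sin δ = sin ε · sin λ_s = sin 23.44° × sin 186.5° = -0.045031.
δ = arcsin(-0.045031) = -2.58°.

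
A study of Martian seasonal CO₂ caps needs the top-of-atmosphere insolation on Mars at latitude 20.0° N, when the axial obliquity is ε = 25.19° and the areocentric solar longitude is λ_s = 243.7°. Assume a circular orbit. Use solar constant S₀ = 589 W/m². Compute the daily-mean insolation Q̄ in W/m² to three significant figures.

sin δ = sin 25.19° × sin 243.7° = -0.38156, so δ = -22.431°.
cos H₀ = −tan(+20.0°) tan(-22.431°) = 0.1502, H₀ = 1.4200 rad.
Bracket: H₀ sin φ sin δ + cos φ cos δ sin H₀ = 1.4200×0.34202×-0.38156 + 0.93969×0.92434×0.98865 = -0.185312 + 0.858735 = 0.673423.
Q̄ = (S₀/π) × [bracket] = (589/π) × 0.673423 = 126.3 W/m².

Q̄ ≈ 126 W/m²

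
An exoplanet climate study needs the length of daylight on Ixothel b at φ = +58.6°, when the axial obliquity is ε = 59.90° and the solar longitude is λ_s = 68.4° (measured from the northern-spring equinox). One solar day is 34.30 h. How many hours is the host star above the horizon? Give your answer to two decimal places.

Solar declination: sin δ = sin ε · sin λ_s = sin 59.90° × sin 68.4° = 0.80440, so δ = +53.552°.
Sunrise equation: cos H₀ = −tan φ · tan δ = -2.2182 ≤ −1, so the host star never sets (polar day) and H₀ = π.
Daylight = 2H₀/(2π) × 34.30 h = (3.1416/π) × 34.30 = 34.30 h.

34.30 h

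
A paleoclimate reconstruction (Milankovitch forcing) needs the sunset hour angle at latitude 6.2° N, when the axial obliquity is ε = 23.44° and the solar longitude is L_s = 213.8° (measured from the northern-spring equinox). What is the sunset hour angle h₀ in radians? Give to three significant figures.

h₀ = 1.55 rad

Solar declination: sin δ = sin ε · sin L_s = sin 23.44° × sin 213.8° = -0.22129, so δ = -12.785°.
cos h₀ = −tan ϕ · tan δ = −tan(+6.2°) × tan(-12.785°) = 0.0247, so h₀ = 1.5461 rad = 88.59°.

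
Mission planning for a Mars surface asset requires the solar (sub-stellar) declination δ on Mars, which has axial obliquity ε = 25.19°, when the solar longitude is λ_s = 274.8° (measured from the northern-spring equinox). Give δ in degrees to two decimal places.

sin δ = sin ε · sin λ_s = sin 25.19° × sin 274.8° = -0.424129.
δ = arcsin(-0.424129) = -25.10°.

δ = -25.10°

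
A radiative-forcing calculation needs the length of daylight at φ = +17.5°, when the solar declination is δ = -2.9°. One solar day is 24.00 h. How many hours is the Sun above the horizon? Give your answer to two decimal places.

cos H₀ = −tan φ · tan δ = −tan(+17.5°) × tan(-2.900°) = 0.0160, so H₀ = 1.5548 rad = 89.08°.
Daylight = 2H₀/(2π) × 24.00 h = (1.5548/π) × 24.00 = 11.88 h.

11.88 h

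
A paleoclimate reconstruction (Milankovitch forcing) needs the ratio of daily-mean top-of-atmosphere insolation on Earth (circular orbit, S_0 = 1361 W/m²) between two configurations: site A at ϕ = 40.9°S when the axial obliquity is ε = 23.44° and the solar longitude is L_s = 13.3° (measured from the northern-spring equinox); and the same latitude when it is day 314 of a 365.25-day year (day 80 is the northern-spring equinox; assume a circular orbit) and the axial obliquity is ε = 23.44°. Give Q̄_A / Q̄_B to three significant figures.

— Configuration A (ϕ=-40.9°):
Solar declination: sin δ = sin ε · sin L_s = sin 23.44° × sin 13.3° = 0.09151, so δ = +5.251°.
cos h₀ = −tan(-40.9°) tan(+5.251°) = 0.0796, h₀ = 1.4911 rad.
Bracket: h₀ sin ϕ sin δ + cos ϕ cos δ sin h₀ = 1.4911×-0.65474×0.09151 + 0.75585×0.99580×0.99683 = -0.089340 + 0.750289 = 0.660949.
Q̄ = (S_0/π) × [bracket] = (1361/π) × 0.660949 = 286.34 W/m².
— Configuration B (ϕ=-40.9°):
Solar longitude: L_s = 360° × (314 − 80)/365.25 = 230.637°.
sin δ = sin 23.44° × sin 230.637° = -0.30755, so δ = -17.911°.
cos h₀ = −tan(-40.9°) tan(-17.911°) = -0.2800, h₀ = 1.8546 rad.
Bracket: h₀ sin ϕ sin δ + cos ϕ cos δ sin h₀ = 1.8546×-0.65474×-0.30755 + 0.75585×0.95153×0.96001 = 0.373452 + 0.690453 = 1.063905.
Q̄ = (S_0/π) × [bracket] = (1361/π) × 1.063905 = 460.90 W/m².
Ratio Q̄_A / Q̄_B = 286.34 / 460.90 = 0.6213.

Q̄_A / Q̄_B ≈ 0.621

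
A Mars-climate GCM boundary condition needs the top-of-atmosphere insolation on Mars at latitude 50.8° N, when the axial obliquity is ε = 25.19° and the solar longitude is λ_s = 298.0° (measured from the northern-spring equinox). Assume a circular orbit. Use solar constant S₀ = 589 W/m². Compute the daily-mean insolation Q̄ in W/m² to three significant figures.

Solar declination: sin δ = sin ε · sin λ_s = sin 25.19° × sin 298.0° = -0.37580, so δ = -22.074°.
cos H₀ = −tan(+50.8°) tan(-22.074°) = 0.4972, H₀ = 1.0504 rad.
Bracket: H₀ sin φ sin δ + cos φ cos δ sin H₀ = 1.0504×0.77494×-0.37580 + 0.63203×0.92670×0.86762 = -0.305900 + 0.508167 = 0.202267.
Q̄ = (S₀/π) × [bracket] = (589/π) × 0.202267 = 37.92 W/m².

Q̄ ≈ 37.9 W/m²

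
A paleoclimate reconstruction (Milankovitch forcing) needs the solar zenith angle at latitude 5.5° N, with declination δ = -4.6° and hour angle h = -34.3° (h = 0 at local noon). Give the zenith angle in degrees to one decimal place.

cos θ_z = sin ϕ sin δ + cos ϕ cos δ cos h = -0.007687 + 0.819646 = 0.811959.
θ_z = arccos(0.811959) = 35.7°.

θ_z = 35.7°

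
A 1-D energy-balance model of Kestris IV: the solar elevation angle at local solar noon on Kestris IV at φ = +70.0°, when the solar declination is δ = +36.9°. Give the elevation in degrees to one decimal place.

At local noon the hour angle is zero, so the zenith angle equals |φ − δ| = |+70.0° − (+36.900°)| = 33.100°.
Elevation = 90° − 33.100° = 56.9°.

56.9°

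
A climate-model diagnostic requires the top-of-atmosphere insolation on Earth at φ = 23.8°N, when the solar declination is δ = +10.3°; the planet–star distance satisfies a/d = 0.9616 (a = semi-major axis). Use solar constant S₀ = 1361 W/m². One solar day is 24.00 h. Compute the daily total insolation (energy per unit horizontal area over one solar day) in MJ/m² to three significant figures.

35.2 MJ/m²

cos H₀ = −tan(+23.8°) tan(+10.300°) = -0.0802, H₀ = 1.6510 rad.
Bracket: H₀ sin φ sin δ + cos φ cos δ sin H₀ = 1.6510×0.40355×0.17880 + 0.91496×0.98389×0.99678 = 0.119127 + 0.897321 = 1.016448.
Inverse-square distance factor (a/d)² = 0.9616² = 0.924675.
Q̄ = (S₀/π) × 0.924675 × [bracket] = (1361/π) × 0.924675 × 1.016448 = 407.18 W/m².
Daily total = Q̄ × 24.00 h × 3600 s/h = 407.18 × 24.00 × 3600 / 10⁶ = 35.18 MJ/m².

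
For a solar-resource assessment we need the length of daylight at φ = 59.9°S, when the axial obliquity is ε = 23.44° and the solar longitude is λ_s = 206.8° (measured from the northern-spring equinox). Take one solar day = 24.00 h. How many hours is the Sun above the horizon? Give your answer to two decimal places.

Solar declination: sin δ = sin ε · sin λ_s = sin 23.44° × sin 206.8° = -0.17935, so δ = -10.332°.
cos H₀ = −tan φ · tan δ = −tan(-59.9°) × tan(-10.332°) = -0.3145, so H₀ = 1.8907 rad = 108.33°.
Daylight = 2H₀/(2π) × 24.00 h = (1.8907/π) × 24.00 = 14.44 h.

14.44 h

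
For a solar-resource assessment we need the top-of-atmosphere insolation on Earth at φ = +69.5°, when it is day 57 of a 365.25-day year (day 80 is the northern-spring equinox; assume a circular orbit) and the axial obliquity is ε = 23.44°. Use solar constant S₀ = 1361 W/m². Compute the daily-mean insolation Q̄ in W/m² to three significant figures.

Q̄ ≈ 65.3 W/m²

Solar longitude: λ_s = 360° × (57 − 80)/365.25 = -22.669°, i.e. -22.669° + 360° = 337.331°.
sin δ = sin 23.44° × sin 337.331° = -0.15331, so δ = -8.819°.
cos H₀ = −tan(+69.5°) tan(-8.819°) = 0.4150, H₀ = 1.1429 rad.
Bracket: H₀ sin φ sin δ + cos φ cos δ sin H₀ = 1.1429×0.93667×-0.15331 + 0.35021×0.98818×0.90984 = -0.164121 + 0.314869 = 0.150748.
Q̄ = (S₀/π) × [bracket] = (1361/π) × 0.150748 = 65.31 W/m².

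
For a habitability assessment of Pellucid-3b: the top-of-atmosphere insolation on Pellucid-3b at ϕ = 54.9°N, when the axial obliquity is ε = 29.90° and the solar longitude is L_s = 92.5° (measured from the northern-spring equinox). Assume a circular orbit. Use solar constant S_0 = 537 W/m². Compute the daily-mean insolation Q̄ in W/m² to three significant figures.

Q̄ ≈ 225 W/m²

Solar declination: sin δ = sin ε · sin L_s = sin 29.90° × sin 92.5° = 0.49801, so δ = +29.869°.
cos h₀ = −tan(+54.9°) tan(+29.869°) = -0.8171, h₀ = 2.5272 rad.
Bracket: h₀ sin ϕ sin δ + cos ϕ cos δ sin h₀ = 2.5272×0.81815×0.49801 + 0.57501×0.86717×0.57644 = 1.029700 + 0.287431 = 1.317131.
Q̄ = (S_0/π) × [bracket] = (537/π) × 1.317131 = 225.1 W/m².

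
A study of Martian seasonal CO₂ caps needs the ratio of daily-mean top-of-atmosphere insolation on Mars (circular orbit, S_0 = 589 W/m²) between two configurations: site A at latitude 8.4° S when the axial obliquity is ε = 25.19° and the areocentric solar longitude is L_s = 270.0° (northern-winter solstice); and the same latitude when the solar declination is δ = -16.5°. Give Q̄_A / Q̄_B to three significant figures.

Q̄_A / Q̄_B ≈ 0.981

— Configuration A (ϕ=-8.4°):
sin δ = sin 25.19° × sin 270.0° = -0.42562, so δ = -25.190°.
cos h₀ = −tan(-8.4°) tan(-25.190°) = -0.0695, h₀ = 1.6403 rad.
Bracket: h₀ sin ϕ sin δ + cos ϕ cos δ sin h₀ = 1.6403×-0.14608×-0.42562 + 0.98927×0.90490×0.99759 = 0.101985 + 0.893033 = 0.995018.
Q̄ = (S_0/π) × [bracket] = (589/π) × 0.995018 = 186.55 W/m².
— Configuration B (ϕ=-8.4°):
cos h₀ = −tan(-8.4°) tan(-16.500°) = -0.0437, h₀ = 1.6146 rad.
Bracket: h₀ sin ϕ sin δ + cos ϕ cos δ sin h₀ = 1.6146×-0.14608×-0.28402 + 0.98927×0.95882×0.99904 = 0.066989 + 0.947621 = 1.014610.
Q̄ = (S_0/π) × [bracket] = (589/π) × 1.014610 = 190.22 W/m².
Ratio Q̄_A / Q̄_B = 186.55 / 190.22 = 0.9807.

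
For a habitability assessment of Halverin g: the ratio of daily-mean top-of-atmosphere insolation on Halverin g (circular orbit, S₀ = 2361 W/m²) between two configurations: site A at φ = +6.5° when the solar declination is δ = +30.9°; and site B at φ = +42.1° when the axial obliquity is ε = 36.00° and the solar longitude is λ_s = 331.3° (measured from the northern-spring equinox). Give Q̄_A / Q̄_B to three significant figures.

— Configuration A (φ=+6.5°):
cos H₀ = −tan(+6.5°) tan(+30.900°) = -0.0682, H₀ = 1.6390 rad.
Bracket: H₀ sin φ sin δ + cos φ cos δ sin H₀ = 1.6390×0.11320×0.51354 + 0.99357×0.85806×0.99767 = 0.095280 + 0.850556 = 0.945836.
Q̄ = (S₀/π) × [bracket] = (2361/π) × 0.945836 = 710.82 W/m².
— Configuration B (φ=+42.1°):
Solar declination: sin δ = sin ε · sin λ_s = sin 36.00° × sin 331.3° = -0.28227, so δ = -16.396°.
cos H₀ = −tan(+42.1°) tan(-16.396°) = 0.2659, H₀ = 1.3017 rad.
Bracket: H₀ sin φ sin δ + cos φ cos δ sin H₀ = 1.3017×0.67043×-0.28227 + 0.74198×0.95934×0.96401 = -0.246337 + 0.686193 = 0.439856.
Q̄ = (S₀/π) × [bracket] = (2361/π) × 0.439856 = 330.56 W/m².
Ratio Q̄_A / Q̄_B = 710.82 / 330.56 = 2.150.

Q̄_A / Q̄_B ≈ 2.15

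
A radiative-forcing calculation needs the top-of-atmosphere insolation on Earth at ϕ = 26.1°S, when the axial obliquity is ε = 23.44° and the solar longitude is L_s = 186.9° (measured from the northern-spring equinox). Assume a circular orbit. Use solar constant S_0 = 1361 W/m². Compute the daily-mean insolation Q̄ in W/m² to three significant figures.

Solar declination: sin δ = sin ε · sin L_s = sin 23.44° × sin 186.9° = -0.04779, so δ = -2.739°.
cos h₀ = −tan(-26.1°) tan(-2.739°) = -0.0234, h₀ = 1.5942 rad.
Bracket: h₀ sin ϕ sin δ + cos ϕ cos δ sin h₀ = 1.5942×-0.43994×-0.04779 + 0.89803×0.99886×0.99973 = 0.033518 + 0.896764 = 0.930282.
Q̄ = (S_0/π) × [bracket] = (1361/π) × 0.930282 = 403.0 W/m².

Q̄ ≈ 403 W/m²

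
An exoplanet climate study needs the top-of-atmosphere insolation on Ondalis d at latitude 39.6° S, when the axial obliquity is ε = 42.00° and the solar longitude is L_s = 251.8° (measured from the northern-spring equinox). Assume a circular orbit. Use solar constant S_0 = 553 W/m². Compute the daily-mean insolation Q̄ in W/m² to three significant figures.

Q̄ ≈ 242 W/m²

Solar declination: sin δ = sin ε · sin L_s = sin 42.00° × sin 251.8° = -0.63566, so δ = -39.469°.
cos h₀ = −tan(-39.6°) tan(-39.469°) = -0.6812, h₀ = 2.3202 rad.
Bracket: h₀ sin ϕ sin δ + cos ϕ cos δ sin h₀ = 2.3202×-0.63742×-0.63566 + 0.77051×0.77197×0.73211 = 0.940104 + 0.435467 = 1.375571.
Q̄ = (S_0/π) × [bracket] = (553/π) × 1.375571 = 242.1 W/m².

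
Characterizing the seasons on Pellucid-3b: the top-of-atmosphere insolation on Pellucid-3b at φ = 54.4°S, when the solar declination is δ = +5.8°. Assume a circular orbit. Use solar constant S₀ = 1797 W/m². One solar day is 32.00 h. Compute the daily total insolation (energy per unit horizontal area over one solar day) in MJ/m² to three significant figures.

cos H₀ = −tan(-54.4°) tan(+5.800°) = 0.1419, H₀ = 1.4284 rad.
Bracket: H₀ sin φ sin δ + cos φ cos δ sin H₀ = 1.4284×-0.81310×0.10106 + 0.58212×0.99488×0.98988 = -0.117374 + 0.573279 = 0.455905.
Q̄ = (S₀/π) × [bracket] = (1797/π) × 0.455905 = 260.78 W/m².
Daily total = Q̄ × 32.00 h × 3600 s/h = 260.78 × 32.00 × 3600 / 10⁶ = 30.04 MJ/m².

30.0 MJ/m²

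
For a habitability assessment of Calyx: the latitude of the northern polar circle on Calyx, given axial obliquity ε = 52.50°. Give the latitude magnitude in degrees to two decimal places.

37.50°

The polar circle is the lowest latitude that experiences at least one full rotation of continuous daylight at the northern-summer solstice; it lies at |ϕ| = 90° − ε = 90° − 52.50° = 37.50°.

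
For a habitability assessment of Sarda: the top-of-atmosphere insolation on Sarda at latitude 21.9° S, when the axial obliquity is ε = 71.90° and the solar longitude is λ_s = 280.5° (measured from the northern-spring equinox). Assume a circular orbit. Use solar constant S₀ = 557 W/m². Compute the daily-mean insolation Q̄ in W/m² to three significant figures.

Q̄ ≈ 194 W/m²

Solar declination: sin δ = sin ε · sin λ_s = sin 71.90° × sin 280.5° = -0.93460, so δ = -69.163°.
cos H₀ = −tan(-21.9°) tan(-69.163°) = -1.0562 ≤ −1 ⇒ polar day, H₀ = π.
Bracket: H₀ sin φ sin δ + cos φ cos δ sin H₀ = 3.1416×-0.37299×-0.93460 + 0.92784×0.35570×0.00000 = 1.095151 + 0.000000 = 1.095151.
Q̄ = (S₀/π) × [bracket] = (557/π) × 1.095151 = 194.2 W/m².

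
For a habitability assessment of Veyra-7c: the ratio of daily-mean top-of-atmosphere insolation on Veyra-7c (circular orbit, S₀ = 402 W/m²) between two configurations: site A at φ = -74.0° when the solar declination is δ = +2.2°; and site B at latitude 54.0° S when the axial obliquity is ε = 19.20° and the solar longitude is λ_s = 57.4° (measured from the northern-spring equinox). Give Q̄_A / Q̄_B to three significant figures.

Q̄_A / Q̄_B ≈ 0.853

— Configuration A (φ=-74.0°):
cos H₀ = −tan(-74.0°) tan(+2.200°) = 0.1340, H₀ = 1.4364 rad.
Bracket: H₀ sin φ sin δ + cos φ cos δ sin H₀ = 1.4364×-0.96126×0.03839 + 0.27564×0.99926×0.99098 = -0.053007 + 0.272952 = 0.219945.
Q̄ = (S₀/π) × [bracket] = (402/π) × 0.219945 = 28.144 W/m².
— Configuration B (φ=-54.0°):
Solar declination: sin δ = sin ε · sin λ_s = sin 19.20° × sin 57.4° = 0.27705, so δ = +16.084°.
cos H₀ = −tan(-54.0°) tan(+16.084°) = 0.3969, H₀ = 1.1627 rad.
Bracket: H₀ sin φ sin δ + cos φ cos δ sin H₀ = 1.1627×-0.80902×0.27705 + 0.58779×0.96085×0.91788 = -0.260606 + 0.518398 = 0.257792.
Q̄ = (S₀/π) × [bracket] = (402/π) × 0.257792 = 32.987 W/m².
Ratio Q̄_A / Q̄_B = 28.144 / 32.987 = 0.8532.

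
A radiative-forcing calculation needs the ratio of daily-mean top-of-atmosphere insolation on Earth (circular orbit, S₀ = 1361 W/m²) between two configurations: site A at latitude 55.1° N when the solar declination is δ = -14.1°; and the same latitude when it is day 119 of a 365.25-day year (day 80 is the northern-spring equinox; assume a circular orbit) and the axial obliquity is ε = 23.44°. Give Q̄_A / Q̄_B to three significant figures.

Q̄_A / Q̄_B ≈ 0.305

— Configuration A (φ=+55.1°):
cos H₀ = −tan(+55.1°) tan(-14.100°) = 0.3601, H₀ = 1.2025 rad.
Bracket: H₀ sin φ sin δ + cos φ cos δ sin H₀ = 1.2025×0.82015×-0.24362 + 0.57215×0.96987×0.93293 = -0.240265 + 0.517693 = 0.277428.
Q̄ = (S₀/π) × [bracket] = (1361/π) × 0.277428 = 120.19 W/m².
— Configuration B (φ=+55.1°):
Solar longitude: λ_s = 360° × (119 − 80)/365.25 = 38.439°.
sin δ = sin 23.44° × sin 38.439° = 0.24730, so δ = +14.318°.
cos H₀ = −tan(+55.1°) tan(+14.318°) = -0.3659, H₀ = 1.9454 rad.
Bracket: H₀ sin φ sin δ + cos φ cos δ sin H₀ = 1.9454×0.82015×0.24730 + 0.57215×0.96894×0.93067 = 0.394572 + 0.515944 = 0.910516.
Q̄ = (S₀/π) × [bracket] = (1361/π) × 0.910516 = 394.45 W/m².
Ratio Q̄_A / Q̄_B = 120.19 / 394.45 = 0.3047.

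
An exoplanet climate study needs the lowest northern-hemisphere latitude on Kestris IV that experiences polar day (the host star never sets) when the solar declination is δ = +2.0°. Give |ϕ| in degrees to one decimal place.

|ϕ| = 88.0°

Polar day requires cos h₀ = −tan ϕ tan δ ≤ −1, i.e. tan ϕ tan δ ≥ 1.
The boundary is |tan ϕ| · |tan δ| = 1, so |ϕ| = 90° − |δ| = 90° − 2.0° = 88.0° in the northern hemisphere.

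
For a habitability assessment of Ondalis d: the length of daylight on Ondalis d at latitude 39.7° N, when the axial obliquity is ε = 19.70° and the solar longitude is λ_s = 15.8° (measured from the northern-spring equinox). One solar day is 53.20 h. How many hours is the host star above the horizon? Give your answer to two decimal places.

27.90 h

Solar declination: sin δ = sin ε · sin λ_s = sin 19.70° × sin 15.8° = 0.09178, so δ = +5.266°.
cos H₀ = −tan φ · tan δ = −tan(+39.7°) × tan(+5.266°) = -0.0765, so H₀ = 1.6474 rad = 94.39°.
Daylight = 2H₀/(2π) × 53.20 h = (1.6474/π) × 53.20 = 27.90 h.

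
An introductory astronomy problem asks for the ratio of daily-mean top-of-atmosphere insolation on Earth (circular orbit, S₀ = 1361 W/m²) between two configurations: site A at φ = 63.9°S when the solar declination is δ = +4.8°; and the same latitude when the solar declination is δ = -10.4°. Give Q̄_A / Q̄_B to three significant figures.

Q̄_A / Q̄_B ≈ 0.455

— Configuration A (φ=-63.9°):
cos H₀ = −tan(-63.9°) tan(+4.800°) = 0.1714, H₀ = 1.3985 rad.
Bracket: H₀ sin φ sin δ + cos φ cos δ sin H₀ = 1.3985×-0.89803×0.08368 + 0.43994×0.99649×0.98520 = -0.105093 + 0.431908 = 0.326815.
Q̄ = (S₀/π) × [bracket] = (1361/π) × 0.326815 = 141.58 W/m².
— Configuration B (φ=-63.9°):
cos H₀ = −tan(-63.9°) tan(-10.400°) = -0.3746, H₀ = 1.9548 rad.
Bracket: H₀ sin φ sin δ + cos φ cos δ sin H₀ = 1.9548×-0.89803×-0.18052 + 0.43994×0.98357×0.92717 = 0.316897 + 0.401197 = 0.718094.
Q̄ = (S₀/π) × [bracket] = (1361/π) × 0.718094 = 311.09 W/m².
Ratio Q̄_A / Q̄_B = 141.58 / 311.09 = 0.4551.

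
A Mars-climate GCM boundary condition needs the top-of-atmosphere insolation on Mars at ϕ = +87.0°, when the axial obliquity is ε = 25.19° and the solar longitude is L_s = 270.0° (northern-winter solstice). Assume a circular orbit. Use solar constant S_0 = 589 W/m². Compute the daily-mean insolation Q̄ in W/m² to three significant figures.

Solar declination: sin δ = sin ε · sin L_s = sin 25.19° × sin 270.0° = -0.42562, so δ = -25.190°.
cos h₀ = −tan(+87.0°) tan(-25.190°) = 8.9748 ≥ 1 ⇒ polar night, h₀ = 0 and Q̄ = 0.

Q̄ ≈ 0.00 W/m²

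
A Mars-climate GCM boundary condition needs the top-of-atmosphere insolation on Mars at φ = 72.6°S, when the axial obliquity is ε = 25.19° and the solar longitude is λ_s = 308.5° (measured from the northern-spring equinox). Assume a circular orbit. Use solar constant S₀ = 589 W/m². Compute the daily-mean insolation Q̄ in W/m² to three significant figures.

Solar declination: sin δ = sin ε · sin λ_s = sin 25.19° × sin 308.5° = -0.33309, so δ = -19.457°.
cos H₀ = −tan(-72.6°) tan(-19.457°) = -1.1273 ≤ −1 ⇒ polar day, H₀ = π.
Bracket: H₀ sin φ sin δ + cos φ cos δ sin H₀ = 3.1416×-0.95424×-0.33309 + 0.29904×0.94289×0.00000 = 0.998551 + 0.000000 = 0.998551.
Q̄ = (S₀/π) × [bracket] = (589/π) × 0.998551 = 187.2 W/m².

Q̄ ≈ 187 W/m²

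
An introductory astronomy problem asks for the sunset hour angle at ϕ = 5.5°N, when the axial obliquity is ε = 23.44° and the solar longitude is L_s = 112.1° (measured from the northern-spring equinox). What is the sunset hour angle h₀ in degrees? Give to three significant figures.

Solar declination: sin δ = sin ε · sin L_s = sin 23.44° × sin 112.1° = 0.36856, so δ = +21.627°.
cos h₀ = −tan ϕ · tan δ = −tan(+5.5°) × tan(+21.627°) = -0.0382, so h₀ = 1.6090 rad = 92.19°.

h₀ = 92.2°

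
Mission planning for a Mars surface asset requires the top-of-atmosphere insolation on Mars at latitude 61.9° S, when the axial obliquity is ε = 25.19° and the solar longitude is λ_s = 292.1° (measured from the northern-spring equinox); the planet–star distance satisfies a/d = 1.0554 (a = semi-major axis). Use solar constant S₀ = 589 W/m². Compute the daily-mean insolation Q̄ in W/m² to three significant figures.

Q̄ ≈ 236 W/m²

Solar declination: sin δ = sin ε · sin λ_s = sin 25.19° × sin 292.1° = -0.39435, so δ = -23.225°.
cos H₀ = −tan(-61.9°) tan(-23.225°) = -0.8037, H₀ = 2.5043 rad.
Bracket: H₀ sin φ sin δ + cos φ cos δ sin H₀ = 2.5043×-0.88213×-0.39435 + 0.47101×0.91896×0.59506 = 0.871166 + 0.257565 = 1.128731.
Inverse-square distance factor (a/d)² = 1.0554² = 1.113869.
Q̄ = (S₀/π) × 1.113869 × [bracket] = (589/π) × 1.113869 × 1.128731 = 235.7 W/m².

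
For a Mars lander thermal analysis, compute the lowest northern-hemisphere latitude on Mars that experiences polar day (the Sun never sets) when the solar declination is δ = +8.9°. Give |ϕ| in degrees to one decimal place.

Polar day requires cos h₀ = −tan ϕ tan δ ≤ −1, i.e. tan ϕ tan δ ≥ 1.
The boundary is |tan ϕ| · |tan δ| = 1, so |ϕ| = 90° − |δ| = 90° − 8.9° = 81.1° in the northern hemisphere.

|ϕ| = 81.1°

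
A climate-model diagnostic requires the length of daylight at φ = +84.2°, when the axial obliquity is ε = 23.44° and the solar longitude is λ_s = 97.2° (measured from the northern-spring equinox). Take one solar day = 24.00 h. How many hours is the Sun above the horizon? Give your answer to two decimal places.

24.00 h

Solar declination: sin δ = sin ε · sin λ_s = sin 23.44° × sin 97.2° = 0.39465, so δ = +23.244°.
Sunrise equation: cos H₀ = −tan φ · tan δ = -4.2285 ≤ −1, so the Sun never sets (polar day) and H₀ = π.
Daylight = 2H₀/(2π) × 24.00 h = (3.1416/π) × 24.00 = 24.00 h.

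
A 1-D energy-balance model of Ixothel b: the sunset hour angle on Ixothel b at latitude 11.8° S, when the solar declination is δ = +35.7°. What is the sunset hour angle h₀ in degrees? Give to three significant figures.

cos h₀ = −tan ϕ · tan δ = −tan(-11.8°) × tan(+35.700°) = 0.1501, so h₀ = 1.4201 rad = 81.37°.

h₀ = 81.4°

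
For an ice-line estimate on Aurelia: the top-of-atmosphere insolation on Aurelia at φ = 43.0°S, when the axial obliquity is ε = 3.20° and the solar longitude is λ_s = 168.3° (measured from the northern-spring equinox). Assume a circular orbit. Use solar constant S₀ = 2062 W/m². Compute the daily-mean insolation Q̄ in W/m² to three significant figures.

Q̄ ≈ 472 W/m²

Solar declination: sin δ = sin ε · sin λ_s = sin 3.20° × sin 168.3° = 0.01132, so δ = +0.649°.
cos H₀ = −tan(-43.0°) tan(+0.649°) = 0.0106, H₀ = 1.5602 rad.
Bracket: H₀ sin φ sin δ + cos φ cos δ sin H₀ = 1.5602×-0.68200×0.01132 + 0.73135×0.99994×0.99994 = -0.012045 + 0.731262 = 0.719217.
Q̄ = (S₀/π) × [bracket] = (2062/π) × 0.719217 = 472.1 W/m².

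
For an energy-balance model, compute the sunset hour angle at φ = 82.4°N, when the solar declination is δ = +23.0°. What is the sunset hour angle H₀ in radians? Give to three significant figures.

Sunrise equation: cos H₀ = −tan φ · tan δ = -3.1813 ≤ −1, so the Sun never sets (polar day) and H₀ = π.

H₀ = 3.14 rad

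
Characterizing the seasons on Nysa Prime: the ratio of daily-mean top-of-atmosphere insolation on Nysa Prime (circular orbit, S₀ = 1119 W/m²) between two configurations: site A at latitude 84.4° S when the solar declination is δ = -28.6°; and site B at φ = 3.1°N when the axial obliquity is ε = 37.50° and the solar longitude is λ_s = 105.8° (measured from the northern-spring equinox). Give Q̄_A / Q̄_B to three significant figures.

— Configuration A (φ=-84.4°):
cos H₀ = −tan(-84.4°) tan(-28.600°) = -5.5606 ≤ −1 ⇒ polar day, H₀ = π.
Bracket: H₀ sin φ sin δ + cos φ cos δ sin H₀ = 3.1416×-0.99523×-0.47869 + 0.09758×0.87798×0.00000 = 1.496679 + 0.000000 = 1.496679.
Q̄ = (S₀/π) × [bracket] = (1119/π) × 1.496679 = 533.10 W/m².
— Configuration B (φ=+3.1°):
Solar declination: sin δ = sin ε · sin λ_s = sin 37.50° × sin 105.8° = 0.58576, so δ = +35.857°.
cos H₀ = −tan(+3.1°) tan(+35.857°) = -0.0391, H₀ = 1.6099 rad.
Bracket: H₀ sin φ sin δ + cos φ cos δ sin H₀ = 1.6099×0.05408×0.58576 + 0.99854×0.81048×0.99923 = 0.050998 + 0.808674 = 0.859672.
Q̄ = (S₀/π) × [bracket] = (1119/π) × 0.859672 = 306.21 W/m².
Ratio Q̄_A / Q̄_B = 533.10 / 306.21 = 1.741.

Q̄_A / Q̄_B ≈ 1.74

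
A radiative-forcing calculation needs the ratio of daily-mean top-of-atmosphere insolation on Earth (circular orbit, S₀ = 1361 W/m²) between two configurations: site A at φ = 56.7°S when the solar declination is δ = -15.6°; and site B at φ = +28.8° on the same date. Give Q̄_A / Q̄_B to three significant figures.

— Configuration A (φ=-56.7°):
cos H₀ = −tan(-56.7°) tan(-15.600°) = -0.4250, H₀ = 2.0098 rad.
Bracket: H₀ sin φ sin δ + cos φ cos δ sin H₀ = 2.0098×-0.83581×-0.26892 + 0.54902×0.96316×0.90517 = 0.451735 + 0.478649 = 0.930384.
Q̄ = (S₀/π) × [bracket] = (1361/π) × 0.930384 = 403.06 W/m².
— Configuration B (φ=+28.8°):
cos H₀ = −tan(+28.8°) tan(-15.600°) = 0.1535, H₀ = 1.4167 rad.
Bracket: H₀ sin φ sin δ + cos φ cos δ sin H₀ = 1.4167×0.48175×-0.26892 + 0.87631×0.96316×0.98815 = -0.183537 + 0.834025 = 0.650488.
Q̄ = (S₀/π) × [bracket] = (1361/π) × 0.650488 = 281.80 W/m².
Ratio Q̄_A / Q̄_B = 403.06 / 281.80 = 1.430.

Q̄_A / Q̄_B ≈ 1.43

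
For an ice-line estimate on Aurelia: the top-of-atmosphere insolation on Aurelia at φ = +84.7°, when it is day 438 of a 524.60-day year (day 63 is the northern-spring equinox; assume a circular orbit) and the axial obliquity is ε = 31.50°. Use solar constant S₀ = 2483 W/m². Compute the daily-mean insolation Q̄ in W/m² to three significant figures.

Q̄ ≈ 0.00 W/m²

Solar longitude: λ_s = 360° × (438 − 63)/524.60 = 257.339°.
sin δ = sin 31.50° × sin 257.339° = -0.50979, so δ = -30.650°.
cos H₀ = −tan(+84.7°) tan(-30.650°) = 6.3878 ≥ 1 ⇒ polar night, H₀ = 0 and Q̄ = 0.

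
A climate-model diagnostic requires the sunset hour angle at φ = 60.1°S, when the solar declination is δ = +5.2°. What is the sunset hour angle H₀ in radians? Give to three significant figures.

cos H₀ = −tan φ · tan δ = −tan(-60.1°) × tan(+5.200°) = 0.1583, so H₀ = 1.4119 rad = 80.89°.

H₀ = 1.41 rad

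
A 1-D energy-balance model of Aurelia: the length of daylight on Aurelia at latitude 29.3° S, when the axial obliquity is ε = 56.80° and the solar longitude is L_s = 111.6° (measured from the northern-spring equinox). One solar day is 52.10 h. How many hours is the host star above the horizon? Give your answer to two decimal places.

Solar declination: sin δ = sin ε · sin L_s = sin 56.80° × sin 111.6° = 0.77800, so δ = +51.078°.
cos h₀ = −tan ϕ · tan δ = −tan(-29.3°) × tan(+51.078°) = 0.6949, so h₀ = 0.8025 rad = 45.98°.
Daylight = 2h₀/(2π) × 52.10 h = (0.8025/π) × 52.10 = 13.31 h.

13.31 h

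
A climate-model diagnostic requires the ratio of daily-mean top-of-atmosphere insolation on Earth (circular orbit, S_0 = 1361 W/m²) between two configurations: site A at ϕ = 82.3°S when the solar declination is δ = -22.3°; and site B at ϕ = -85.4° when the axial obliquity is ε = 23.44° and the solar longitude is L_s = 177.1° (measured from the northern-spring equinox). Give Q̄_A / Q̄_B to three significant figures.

— Configuration A (ϕ=-82.3°):
cos h₀ = −tan(-82.3°) tan(-22.300°) = -3.0334 ≤ −1 ⇒ polar day, h₀ = π.
Bracket: h₀ sin ϕ sin δ + cos ϕ cos δ sin h₀ = 3.1416×-0.99098×-0.37946 + 0.13399×0.92521×0.00000 = 1.181359 + 0.000000 = 1.181359.
Q̄ = (S_0/π) × [bracket] = (1361/π) × 1.181359 = 511.79 W/m².
— Configuration B (ϕ=-85.4°):
Solar declination: sin δ = sin ε · sin L_s = sin 23.44° × sin 177.1° = 0.02013, so δ = +1.153°.
cos h₀ = −tan(-85.4°) tan(+1.153°) = 0.2502, h₀ = 1.3179 rad.
Bracket: h₀ sin ϕ sin δ + cos ϕ cos δ sin h₀ = 1.3179×-0.99678×0.02013 + 0.08020×0.99980×0.96820 = -0.026444 + 0.077634 = 0.051190.
Q̄ = (S_0/π) × [bracket] = (1361/π) × 0.051190 = 22.177 W/m².
Ratio Q̄_A / Q̄_B = 511.79 / 22.177 = 23.08.

Q̄_A / Q̄_B ≈ 23.1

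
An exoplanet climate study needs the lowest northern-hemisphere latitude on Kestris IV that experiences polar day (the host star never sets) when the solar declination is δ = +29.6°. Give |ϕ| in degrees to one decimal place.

Polar day requires cos h₀ = −tan ϕ tan δ ≤ −1, i.e. tan ϕ tan δ ≥ 1.
The boundary is |tan ϕ| · |tan δ| = 1, so |ϕ| = 90° − |δ| = 90° − 29.6° = 60.4° in the northern hemisphere.

|ϕ| = 60.4°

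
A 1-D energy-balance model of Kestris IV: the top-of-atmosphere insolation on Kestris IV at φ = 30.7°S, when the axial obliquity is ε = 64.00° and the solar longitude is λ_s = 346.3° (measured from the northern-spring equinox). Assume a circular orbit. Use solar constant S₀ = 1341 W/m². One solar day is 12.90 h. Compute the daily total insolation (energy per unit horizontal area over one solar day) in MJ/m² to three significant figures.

Solar declination: sin δ = sin ε · sin λ_s = sin 64.00° × sin 346.3° = -0.21287, so δ = -12.291°.
cos H₀ = −tan(-30.7°) tan(-12.291°) = -0.1294, H₀ = 1.7005 rad.
Bracket: H₀ sin φ sin δ + cos φ cos δ sin H₀ = 1.7005×-0.51054×-0.21287 + 0.85985×0.97708×0.99160 = 0.184808 + 0.833085 = 1.017893.
Q̄ = (S₀/π) × [bracket] = (1341/π) × 1.017893 = 434.49 W/m².
Daily total = Q̄ × 12.90 h × 3600 s/h = 434.49 × 12.90 × 3600 / 10⁶ = 20.18 MJ/m².

20.2 MJ/m²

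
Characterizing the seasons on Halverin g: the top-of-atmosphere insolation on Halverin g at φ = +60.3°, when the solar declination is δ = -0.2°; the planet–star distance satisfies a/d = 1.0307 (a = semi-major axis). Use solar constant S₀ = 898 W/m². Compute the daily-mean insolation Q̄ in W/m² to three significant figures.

cos H₀ = −tan(+60.3°) tan(-0.200°) = 0.0061, H₀ = 1.5647 rad.
Bracket: H₀ sin φ sin δ + cos φ cos δ sin H₀ = 1.5647×0.86863×-0.00349 + 0.49546×0.99999×0.99998 = -0.004743 + 0.495445 = 0.490702.
Inverse-square distance factor (a/d)² = 1.0307² = 1.062342.
Q̄ = (S₀/π) × 1.062342 × [bracket] = (898/π) × 1.062342 × 0.490702 = 149.0 W/m².

Q̄ ≈ 149 W/m²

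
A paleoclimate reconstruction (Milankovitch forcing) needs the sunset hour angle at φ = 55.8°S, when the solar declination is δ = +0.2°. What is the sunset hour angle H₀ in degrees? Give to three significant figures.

cos H₀ = −tan φ · tan δ = −tan(-55.8°) × tan(+0.200°) = 0.0051, so H₀ = 1.5657 rad = 89.71°.

H₀ = 89.7°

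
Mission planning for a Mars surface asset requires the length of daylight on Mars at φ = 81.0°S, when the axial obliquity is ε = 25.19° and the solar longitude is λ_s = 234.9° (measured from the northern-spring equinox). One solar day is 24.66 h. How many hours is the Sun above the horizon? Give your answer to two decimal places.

Solar declination: sin δ = sin ε · sin λ_s = sin 25.19° × sin 234.9° = -0.34822, so δ = -20.379°.
Sunrise equation: cos H₀ = −tan φ · tan δ = -2.3454 ≤ −1, so the Sun never sets (polar day) and H₀ = π.
Daylight = 2H₀/(2π) × 24.66 h = (3.1416/π) × 24.66 = 24.66 h.

24.66 h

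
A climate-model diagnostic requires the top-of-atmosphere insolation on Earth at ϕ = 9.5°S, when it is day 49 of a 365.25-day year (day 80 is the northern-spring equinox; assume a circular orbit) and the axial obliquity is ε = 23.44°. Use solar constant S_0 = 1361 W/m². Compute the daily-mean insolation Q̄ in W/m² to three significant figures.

Solar longitude: L_s = 360° × (49 − 80)/365.25 = -30.554°, i.e. -30.554° + 360° = 329.446°.
sin δ = sin 23.44° × sin 329.446° = -0.20222, so δ = -11.667°.
cos h₀ = −tan(-9.5°) tan(-11.667°) = -0.0346, h₀ = 1.6054 rad.
Bracket: h₀ sin ϕ sin δ + cos ϕ cos δ sin h₀ = 1.6054×-0.16505×-0.20222 + 0.98629×0.97934×0.99940 = 0.053582 + 0.965334 = 1.018916.
Q̄ = (S_0/π) × [bracket] = (1361/π) × 1.018916 = 441.4 W/m².

Q̄ ≈ 441 W/m²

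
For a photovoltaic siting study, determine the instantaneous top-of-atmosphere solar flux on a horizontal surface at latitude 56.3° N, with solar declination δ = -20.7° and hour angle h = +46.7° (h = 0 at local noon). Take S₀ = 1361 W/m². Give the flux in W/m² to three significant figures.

cos θ_z = sin φ sin δ + cos φ cos δ cos h = -0.294075 + 0.355957 = 0.061882.
Flux = S₀ · cos θ_z = 1361 × 0.061882 = 84.22 W/m².

84.2 W/m²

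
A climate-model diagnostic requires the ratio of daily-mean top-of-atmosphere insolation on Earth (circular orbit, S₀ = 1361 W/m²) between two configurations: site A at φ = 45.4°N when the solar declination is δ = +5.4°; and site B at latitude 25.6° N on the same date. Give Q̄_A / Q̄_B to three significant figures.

— Configuration A (φ=+45.4°):
cos H₀ = −tan(+45.4°) tan(+5.400°) = -0.0959, H₀ = 1.6668 rad.
Bracket: H₀ sin φ sin δ + cos φ cos δ sin H₀ = 1.6668×0.71203×0.09411 + 0.70215×0.99556×0.99540 = 0.111691 + 0.695817 = 0.807508.
Q̄ = (S₀/π) × [bracket] = (1361/π) × 0.807508 = 349.83 W/m².
— Configuration B (φ=+25.6°):
cos H₀ = −tan(+25.6°) tan(+5.400°) = -0.0453, H₀ = 1.6161 rad.
Bracket: H₀ sin φ sin δ + cos φ cos δ sin H₀ = 1.6161×0.43209×0.09411 + 0.90183×0.99556×0.99897 = 0.065717 + 0.896901 = 0.962618.
Q̄ = (S₀/π) × [bracket] = (1361/π) × 0.962618 = 417.03 W/m².
Ratio Q̄_A / Q̄_B = 349.83 / 417.03 = 0.8389.

Q̄_A / Q̄_B ≈ 0.839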